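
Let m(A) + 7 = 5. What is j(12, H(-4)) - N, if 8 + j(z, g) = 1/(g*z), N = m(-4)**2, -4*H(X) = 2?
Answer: -73/6 ≈ -12.167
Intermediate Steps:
m(A) = -2 (m(A) = -7 + 5 = -2)
H(X) = -1/2 (H(X) = -1/4*2 = -1/2)
N = 4 (N = (-2)**2 = 4)
j(z, g) = -8 + 1/(g*z)
j(12, H(-4)) - N = (-8 + 1/(-1/2*12)) - 1*4 = (-8 - 2*1/12) - 4 = (-8 - 1/6) - 4 = -49/6 - 4 = -73/6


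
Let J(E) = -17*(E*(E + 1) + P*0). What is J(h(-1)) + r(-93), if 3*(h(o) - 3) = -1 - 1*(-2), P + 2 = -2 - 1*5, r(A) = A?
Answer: -3047/9 ≈ -338.56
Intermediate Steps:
P = -9 (P = -2 + (-2 - 1*5) = -2 + (-2 - 5) = -2 - 7 = -9)
h(o) = 10/3 (h(o) = 3 + (-1 - 1*(-2))/3 = 3 + (-1 + 2)/3 = 3 + (1/3)*1 = 3 + 1/3 = 10/3)
J(E) = -17*E*(1 + E) (J(E) = -17*(E*(E + 1) - 9*0) = -17*(E*(1 + E) + 0) = -17*E*(1 + E))
J(h(-1)) + r(-93) = -17*10/3*(1 + 10/3) - 93 = -17*10/3*13/3 - 93 = -2210/9 - 93 = -3047/9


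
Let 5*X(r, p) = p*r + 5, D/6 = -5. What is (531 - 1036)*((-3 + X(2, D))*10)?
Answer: 70700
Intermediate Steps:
D = -30 (D = 6*(-5) = -30)
X(r, p) = 1 + p*r/5 (X(r, p) = (p*r + 5)/5 = (5 + p*r)/5 = 1 + p*r/5)
(531 - 1036)*((-3 + X(2, D))*10) = (531 - 1036)*((-3 + (1 + (⅕)*(-30)*2))*10) = -505*(-3 + (1 - 12))*10 = -505*(-3 - 11)*10 = -(-7070)*10 = -505*(-140) = 70700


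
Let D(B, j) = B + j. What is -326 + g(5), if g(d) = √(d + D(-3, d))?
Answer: -326 + √7 ≈ -323.35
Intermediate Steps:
g(d) = √(-3 + 2*d) (g(d) = √(d + (-3 + d)) = √(-3 + 2*d))
-326 + g(5) = -326 + √(-3 + 2*5) = -326 + √(-3 + 10) = -326 + √7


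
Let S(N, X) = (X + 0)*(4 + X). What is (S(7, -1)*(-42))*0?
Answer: 0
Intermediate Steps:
S(N, X) = X*(4 + X)
(S(7, -1)*(-42))*0 = (-(4 - 1)*(-42))*0 = (-1*3*(-42))*0 = -3*(-42)*0 = 126*0 = 0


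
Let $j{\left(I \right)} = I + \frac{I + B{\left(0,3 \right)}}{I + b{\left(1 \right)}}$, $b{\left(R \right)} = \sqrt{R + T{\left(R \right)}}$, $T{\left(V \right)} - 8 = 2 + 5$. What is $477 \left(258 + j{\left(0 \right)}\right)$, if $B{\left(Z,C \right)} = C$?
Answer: $\frac{493695}{4} \approx 1.2342 \cdot 10^{5}$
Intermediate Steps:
$T{\left(V \right)} = 15$ ($T{\left(V \right)} = 8 + \left(2 + 5\right) = 8 + 7 = 15$)
$b{\left(R \right)} = \sqrt{15 + R}$ ($b{\left(R \right)} = \sqrt{R + 15} = \sqrt{15 + R}$)
$j{\left(I \right)} = I + \frac{3 + I}{4 + I}$ ($j{\left(I \right)} = I + \frac{I + 3}{I + \sqrt{15 + 1}} = I + \frac{3 + I}{I + \sqrt{16}} = I + \frac{3 + I}{I + 4} = I + \frac{3 + I}{4 + I}$)
$477 \left(258 + j{\left(0 \right)}\right) = 477 \left(258 + \frac{3 + 0^{2} + 5 \cdot 0}{4 + 0}\right) = 477 \left(258 + \frac{3 + 0 + 0}{4}\right) = 477 \left(258 + \frac{1}{4} \cdot 3\right) = 477 \left(258 + \frac{3}{4}\right) = 477 \cdot \frac{1035}{4} = \frac{493695}{4}$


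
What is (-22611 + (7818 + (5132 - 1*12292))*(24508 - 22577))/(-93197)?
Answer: -95999/7169 ≈ -13.391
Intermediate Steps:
(-22611 + (7818 + (5132 - 1*12292))*(24508 - 22577))/(-93197) = (-22611 + (7818 + (5132 - 12292))*1931)*(-1/93197) = (-22611 + (7818 - 7160)*1931)*(-1/93197) = (-22611 + 658*1931)*(-1/93197) = (-22611 + 1270598)*(-1/93197) = 1247987*(-1/93197) = -95999/7169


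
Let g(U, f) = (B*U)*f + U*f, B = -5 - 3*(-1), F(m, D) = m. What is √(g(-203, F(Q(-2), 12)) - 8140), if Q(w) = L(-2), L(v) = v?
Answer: I*√8546 ≈ 92.445*I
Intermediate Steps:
Q(w) = -2
B = -2 (B = -5 + 3 = -2)
g(U, f) = -U*f (g(U, f) = (-2*U)*f + U*f = -2*U*f + U*f = -U*f)
√(g(-203, F(Q(-2), 12)) - 8140) = √(-1*(-203)*(-2) - 8140) = √(-406 - 8140) = √(-8546) = I*√8546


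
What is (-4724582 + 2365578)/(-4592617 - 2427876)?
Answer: 2359004/7020493 ≈ 0.33602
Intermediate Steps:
(-4724582 + 2365578)/(-4592617 - 2427876) = -2359004/(-7020493) = -2359004*(-1/7020493) = 2359004/7020493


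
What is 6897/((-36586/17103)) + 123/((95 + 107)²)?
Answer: -218782295013/67857052 ≈ -3224.2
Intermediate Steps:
6897/((-36586/17103)) + 123/((95 + 107)²) = 6897/((-36586*1/17103)) + 123/(202²) = 6897/(-36586/17103) + 123/40804 = 6897*(-17103/36586) + 123*(1/40804) = -10723581/3326 + 123/40804 = -218782295013/67857052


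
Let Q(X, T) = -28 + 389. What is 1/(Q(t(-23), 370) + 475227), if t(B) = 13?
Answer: 1/475588 ≈ 2.1027e-6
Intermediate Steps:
Q(X, T) = 361
1/(Q(t(-23), 370) + 475227) = 1/(361 + 475227) = 1/475588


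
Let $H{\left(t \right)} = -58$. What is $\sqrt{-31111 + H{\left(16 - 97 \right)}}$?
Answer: $i \sqrt{31169} \approx 176.55 i$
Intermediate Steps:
$\sqrt{-31111 + H{\left(16 - 97 \right)}} = \sqrt{-31111 - 58} = \sqrt{-31169} = i \sqrt{31169}$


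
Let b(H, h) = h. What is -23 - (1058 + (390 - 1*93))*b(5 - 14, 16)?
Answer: -21703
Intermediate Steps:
-23 - (1058 + (390 - 1*93))*b(5 - 14, 16) = -23 - (1058 + (390 - 1*93))*16 = -23 - (1058 + (390 - 93))*16 = -23 - (1058 + 297)*16 = -23 - 1355*16 = -23 - 1*21680 = -23 - 21680 = -21703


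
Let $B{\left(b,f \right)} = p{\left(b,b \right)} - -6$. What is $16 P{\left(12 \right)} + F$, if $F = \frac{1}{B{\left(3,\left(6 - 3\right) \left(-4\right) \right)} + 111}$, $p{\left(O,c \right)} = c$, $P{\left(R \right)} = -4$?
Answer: $- \frac{7679}{120} \approx -63.992$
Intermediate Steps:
$B{\left(b,f \right)} = 6 + b$ ($B{\left(b,f \right)} = b - -6 = b + 6 = 6 + b$)
$F = \frac{1}{120}$ ($F = \frac{1}{\left(6 + 3\right) + 111} = \frac{1}{9 + 111} = \frac{1}{120} \approx 0.0083333$)
$16 P{\left(12 \right)} + F = 16 \left(-4\right) + \frac{1}{120} = -64 + \frac{1}{120} = - \frac{7679}{120}$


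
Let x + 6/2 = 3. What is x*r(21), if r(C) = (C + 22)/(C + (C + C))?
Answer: 0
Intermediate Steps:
x = 0 (x = -3 + 3 = 0)
r(C) = (22 + C)/(3*C) (r(C) = (22 + C)/(C + 2*C) = (22 + C)/((3*C)) = (22 + C)*(1/(3*C)) = (22 + C)/(3*C))
x*r(21) = 0*((⅓)*(22 + 21)/21) = 0*((⅓)*(1/21)*43) = 0*(43/63) = 0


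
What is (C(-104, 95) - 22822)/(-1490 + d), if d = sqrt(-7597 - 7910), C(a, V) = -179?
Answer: 75990/4957 + 153*I*sqrt(1723)/4957 ≈ 15.33 + 1.2812*I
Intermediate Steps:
d = 3*I*sqrt(1723) (d = sqrt(-15507) = 3*I*sqrt(1723) ≈ 124.53*I)
(C(-104, 95) - 22822)/(-1490 + d) = (-179 - 22822)/(-1490 + 3*I*sqrt(1723)) = -23001/(-1490 + 3*I*sqrt(1723))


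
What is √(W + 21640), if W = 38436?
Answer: 2*√15019 ≈ 245.10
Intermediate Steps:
√(W + 21640) = √(38436 + 21640) = √60076 = 2*√15019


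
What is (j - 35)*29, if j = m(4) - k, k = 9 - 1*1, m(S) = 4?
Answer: -1131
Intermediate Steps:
k = 8 (k = 9 - 1 = 8)
j = -4 (j = 4 - 1*8 = 4 - 8 = -4)
(j - 35)*29 = (-4 - 35)*29 = -39*29 = -1131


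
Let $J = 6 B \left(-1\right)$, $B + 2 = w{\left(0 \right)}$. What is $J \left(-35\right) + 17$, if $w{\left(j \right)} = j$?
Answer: $-403$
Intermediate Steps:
$B = -2$ ($B = -2 + 0 = -2$)
$J = 12$ ($J = 6 \left(-2\right) \left(-1\right) = \left(-12\right) \left(-1\right) = 12$)
$J \left(-35\right) + 17 = 12 \left(-35\right) + 17 = -420 + 17 = -403$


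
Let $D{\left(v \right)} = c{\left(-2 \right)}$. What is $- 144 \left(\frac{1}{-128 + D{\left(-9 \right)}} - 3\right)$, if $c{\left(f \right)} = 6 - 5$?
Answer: $\frac{55008}{127} \approx 433.13$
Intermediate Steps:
$c{\left(f \right)} = 1$
$D{\left(v \right)} = 1$
$- 144 \left(\frac{1}{-128 + D{\left(-9 \right)}} - 3\right) = - 144 \left(\frac{1}{-128 + 1} - 3\right) = - 144 \left(\frac{1}{-127} - 3\right) = - 144 \left(- \frac{1}{127} - 3\right) = \left(-144\right) \left(- \frac{382}{127}\right) = \frac{55008}{127}$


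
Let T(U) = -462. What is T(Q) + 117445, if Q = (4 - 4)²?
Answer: 116983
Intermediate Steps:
Q = 0 (Q = 0² = 0)
T(Q) + 117445 = -462 + 117445 = 116983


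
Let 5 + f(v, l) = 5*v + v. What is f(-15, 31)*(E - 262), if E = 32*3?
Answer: 15770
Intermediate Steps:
f(v, l) = -5 + 6*v (f(v, l) = -5 + (5*v + v) = -5 + 6*v)
E = 96
f(-15, 31)*(E - 262) = (-5 + 6*(-15))*(96 - 262) = (-5 - 90)*(-166) = -95*(-166) = 15770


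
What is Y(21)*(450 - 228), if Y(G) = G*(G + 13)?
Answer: 158508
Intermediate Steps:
Y(G) = G*(13 + G)
Y(21)*(450 - 228) = (21*(13 + 21))*(450 - 228) = (21*34)*222 = 714*222 = 158508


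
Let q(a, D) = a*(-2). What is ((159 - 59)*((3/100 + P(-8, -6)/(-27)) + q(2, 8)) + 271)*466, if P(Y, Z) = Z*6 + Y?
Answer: 465068/27 ≈ 17225.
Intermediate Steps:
q(a, D) = -2*a
P(Y, Z) = Y + 6*Z (P(Y, Z) = 6*Z + Y = Y + 6*Z)
((159 - 59)*((3/100 + P(-8, -6)/(-27)) + q(2, 8)) + 271)*466 = ((159 - 59)*((3/100 + (-8 + 6*(-6))/(-27)) - 2*2) + 271)*466 = (100*((3*(1/100) + (-8 - 36)*(-1/27)) - 4) + 271)*466 = (100*((3/100 - 44*(-1/27)) - 4) + 271)*466 = (100*((3/100 + 44/27) - 4) + 271)*466 = (100*(4481/2700 - 4) + 271)*466 = (100*(-6319/2700) + 271)*466 = (-6319/27 + 271)*466 = (998/27)*466 = 465068/27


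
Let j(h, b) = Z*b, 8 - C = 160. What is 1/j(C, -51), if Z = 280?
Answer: -1/14280 ≈ -7.0028e-5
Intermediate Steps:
C = -152 (C = 8 - 1*160 = 8 - 160 = -152)
j(h, b) = 280*b
1/j(C, -51) = 1/(280*(-51)) = 1/(-14280) = -1/14280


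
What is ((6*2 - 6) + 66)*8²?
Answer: 4608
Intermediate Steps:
((6*2 - 6) + 66)*8² = ((12 - 6) + 66)*64 = (6 + 66)*64 = 72*64 = 4608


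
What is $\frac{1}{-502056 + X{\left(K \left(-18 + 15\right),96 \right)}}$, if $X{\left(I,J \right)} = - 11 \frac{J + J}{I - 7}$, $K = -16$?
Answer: $- \frac{41}{20586408} \approx -1.9916 \cdot 10^{-6}$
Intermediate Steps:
$X{\left(I,J \right)} = - \frac{22 J}{-7 + I}$ ($X{\left(I,J \right)} = - 11 \frac{2 J}{-7 + I} = - \frac{22 J}{-7 + I}$)
$\frac{1}{-502056 + X{\left(K \left(-18 + 15\right),96 \right)}} = \frac{1}{-502056 - \frac{2112}{-7 - 16 \left(-18 + 15\right)}} = \frac{1}{-502056 - \frac{2112}{-7 - -48}} = \frac{1}{-502056 - \frac{2112}{-7 + 48}} = \frac{1}{-502056 - \frac{2112}{41}} = \frac{1}{- \frac{20586408}{41}} = - \frac{41}{20586408}$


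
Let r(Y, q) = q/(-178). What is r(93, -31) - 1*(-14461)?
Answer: 2574089/178 ≈ 14461.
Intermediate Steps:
r(Y, q) = -q/178 (r(Y, q) = q*(-1/178) = -q/178)
r(93, -31) - 1*(-14461) = -1/178*(-31) - 1*(-14461) = 31/178 + 14461 = 2574089/178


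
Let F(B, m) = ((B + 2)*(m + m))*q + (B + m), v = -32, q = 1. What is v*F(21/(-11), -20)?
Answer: 8992/11 ≈ 817.45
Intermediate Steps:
F(B, m) = B + m + 2*m*(2 + B) (F(B, m) = ((B + 2)*(m + m))*1 + (B + m) = ((2 + B)*(2*m))*1 + (B + m) = (2*m*(2 + B))*1 + (B + m) = 2*m*(2 + B) + (B + m) = B + m + 2*m*(2 + B))
v*F(21/(-11), -20) = -32*(21/(-11) + 5*(-20) + 2*(21/(-11))*(-20)) = -32*(21*(-1/11) - 100 + 2*(21*(-1/11))*(-20)) = -32*(-21/11 - 100 + 2*(-21/11)*(-20)) = -32*(-21/11 - 100 + 840/11) = -32*(-281/11) = 8992/11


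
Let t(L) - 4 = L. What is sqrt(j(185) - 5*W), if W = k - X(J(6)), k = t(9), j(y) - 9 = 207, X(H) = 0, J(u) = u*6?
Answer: sqrt(151) ≈ 12.288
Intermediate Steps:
t(L) = 4 + L
J(u) = 6*u
j(y) = 216 (j(y) = 9 + 207 = 216)
k = 13 (k = 4 + 9 = 13)
W = 13 (W = 13 - 1*0 = 13 + 0 = 13)
sqrt(j(185) - 5*W) = sqrt(216 - 5*13) = sqrt(216 - 65) = sqrt(151)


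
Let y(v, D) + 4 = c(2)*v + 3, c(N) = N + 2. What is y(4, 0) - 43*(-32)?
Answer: 1391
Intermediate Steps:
c(N) = 2 + N
y(v, D) = -1 + 4*v (y(v, D) = -4 + ((2 + 2)*v + 3) = -4 + (4*v + 3) = -4 + (3 + 4*v) = -1 + 4*v)
y(4, 0) - 43*(-32) = (-1 + 4*4) - 43*(-32) = (-1 + 16) + 1376 = 15 + 1376 = 1391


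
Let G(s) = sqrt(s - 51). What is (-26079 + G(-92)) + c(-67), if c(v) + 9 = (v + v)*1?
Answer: -26222 + I*sqrt(143) ≈ -26222.0 + 11.958*I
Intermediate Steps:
c(v) = -9 + 2*v (c(v) = -9 + (v + v)*1 = -9 + (2*v)*1 = -9 + 2*v)
G(s) = sqrt(-51 + s)
(-26079 + G(-92)) + c(-67) = (-26079 + sqrt(-51 - 92)) + (-9 + 2*(-67)) = (-26079 + sqrt(-143)) + (-9 - 134) = (-26079 + I*sqrt(143)) - 143 = -26222 + I*sqrt(143)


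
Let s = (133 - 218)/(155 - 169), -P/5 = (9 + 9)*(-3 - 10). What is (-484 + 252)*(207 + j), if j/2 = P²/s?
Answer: -1779291288/17 ≈ -1.0466e+8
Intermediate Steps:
P = 1170 (P = -5*(9 + 9)*(-3 - 10) = -90*(-13) = -5*(-234) = 1170)
s = 85/14 (s = -85/(-14) = -85*(-1/14) = 85/14 ≈ 6.0714)
j = 7665840/17 (j = 2*(1170²/(85/14)) = 2*(1368900*(14/85)) = 2*(3832920/17) = 7665840/17 ≈ 4.5093e+5)
(-484 + 252)*(207 + j) = (-484 + 252)*(207 + 7665840/17) = -232*7669359/17 = -1779291288/17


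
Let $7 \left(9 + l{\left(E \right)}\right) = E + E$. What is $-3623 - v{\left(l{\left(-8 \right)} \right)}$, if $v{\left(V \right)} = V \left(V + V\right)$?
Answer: $- \frac{190009}{49} \approx -3877.7$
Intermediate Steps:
$l{\left(E \right)} = -9 + \frac{2 E}{7}$ ($l{\left(E \right)} = -9 + \frac{E + E}{7} = -9 + \frac{2 E}{7}$)
$v{\left(V \right)} = 2 V^{2}$ ($v{\left(V \right)} = V 2 V = 2 V^{2}$)
$-3623 - v{\left(l{\left(-8 \right)} \right)} = -3623 - 2 \left(-9 + \frac{2}{7} \left(-8\right)\right)^{2} = -3623 - 2 \left(-9 - \frac{16}{7}\right)^{2} = -3623 - 2 \left(- \frac{79}{7}\right)^{2} = -3623 - 2 \cdot \frac{6241}{49} = -3623 - \frac{12482}{49} = - \frac{190009}{49}$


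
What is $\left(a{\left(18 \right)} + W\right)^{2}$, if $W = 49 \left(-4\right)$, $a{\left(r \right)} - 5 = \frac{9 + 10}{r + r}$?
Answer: $\frac{47018449}{1296} \approx 36280.0$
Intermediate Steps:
$a{\left(r \right)} = 5 + \frac{19}{2 r}$ ($a{\left(r \right)} = 5 + \frac{9 + 10}{r + r} = 5 + \frac{19}{2 r}$)
$W = -196$
$\left(a{\left(18 \right)} + W\right)^{2} = \left(\left(5 + \frac{19}{2 \cdot 18}\right) - 196\right)^{2} = \left(\left(5 + \frac{19}{2} \cdot \frac{1}{18}\right) - 196\right)^{2} = \left(\left(5 + \frac{19}{36}\right) - 196\right)^{2} = \left(\frac{199}{36} - 196\right)^{2} = \left(- \frac{6857}{36}\right)^{2} = \frac{47018449}{1296}$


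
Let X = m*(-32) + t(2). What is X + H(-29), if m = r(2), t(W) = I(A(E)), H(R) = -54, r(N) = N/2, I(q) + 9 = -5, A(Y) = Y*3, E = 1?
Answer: -100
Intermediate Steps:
A(Y) = 3*Y
I(q) = -14 (I(q) = -9 - 5 = -14)
r(N) = N/2 (r(N) = N*(1/2) = N/2)
t(W) = -14
m = 1 (m = (1/2)*2 = 1)
X = -46 (X = 1*(-32) - 14 = -32 - 14 = -46)
X + H(-29) = -46 - 54 = -100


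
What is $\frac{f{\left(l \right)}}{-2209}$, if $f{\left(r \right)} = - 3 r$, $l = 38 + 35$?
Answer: $\frac{219}{2209} \approx 0.09914$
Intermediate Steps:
$l = 73$
$\frac{f{\left(l \right)}}{-2209} = \frac{\left(-3\right) 73}{-2209} = \left(-219\right) \left(- \frac{1}{2209}\right) = \frac{219}{2209}$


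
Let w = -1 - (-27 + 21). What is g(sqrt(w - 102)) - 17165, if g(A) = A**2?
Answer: -17262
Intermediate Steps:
w = 5 (w = -1 - 1*(-6) = -1 + 6 = 5)
g(sqrt(w - 102)) - 17165 = (sqrt(5 - 102))**2 - 17165 = (sqrt(-97))**2 - 17165 = (I*sqrt(97))**2 - 17165 = -97 - 17165 = -17262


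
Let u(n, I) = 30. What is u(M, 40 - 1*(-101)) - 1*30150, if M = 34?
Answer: -30120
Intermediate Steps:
u(M, 40 - 1*(-101)) - 1*30150 = 30 - 1*30150 = 30 - 30150 = -30120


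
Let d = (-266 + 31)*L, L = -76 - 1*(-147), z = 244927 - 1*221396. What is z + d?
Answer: 6846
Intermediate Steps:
z = 23531 (z = 244927 - 221396 = 23531)
L = 71 (L = -76 + 147 = 71)
d = -16685 (d = (-266 + 31)*71 = -235*71 = -16685)
z + d = 23531 - 16685 = 6846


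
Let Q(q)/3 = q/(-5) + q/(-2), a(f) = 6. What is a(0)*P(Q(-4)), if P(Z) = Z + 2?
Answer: 312/5 ≈ 62.400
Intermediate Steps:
Q(q) = -21*q/10 (Q(q) = 3*(q/(-5) + q/(-2)) = 3*(q*(-1/5) + q*(-1/2)) = 3*(-q/5 - q/2) = 3*(-7*q/10) = -21*q/10)
P(Z) = 2 + Z
a(0)*P(Q(-4)) = 6*(2 - 21/10*(-4)) = 6*(2 + 42/5) = 6*(52/5) = 312/5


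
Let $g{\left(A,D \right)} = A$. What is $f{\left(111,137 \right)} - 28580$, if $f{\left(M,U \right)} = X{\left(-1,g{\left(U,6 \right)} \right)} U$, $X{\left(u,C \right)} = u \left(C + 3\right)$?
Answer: $-47760$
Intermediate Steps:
$X{\left(u,C \right)} = u \left(3 + C\right)$
$f{\left(M,U \right)} = U \left(-3 - U\right)$ ($f{\left(M,U \right)} = - (3 + U) U = \left(-3 - U\right) U = U \left(-3 - U\right)$)
$f{\left(111,137 \right)} - 28580 = \left(-1\right) 137 \left(3 + 137\right) - 28580 = \left(-1\right) 137 \cdot 140 - 28580 = -19180 - 28580 = -47760$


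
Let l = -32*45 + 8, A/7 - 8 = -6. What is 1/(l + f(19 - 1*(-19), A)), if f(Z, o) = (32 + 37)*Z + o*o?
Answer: 1/1386 ≈ 0.00072150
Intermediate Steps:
A = 14 (A = 56 + 7*(-6) = 56 - 42 = 14)
l = -1432 (l = -1440 + 8 = -1432)
f(Z, o) = o² + 69*Z (f(Z, o) = 69*Z + o² = o² + 69*Z)
1/(l + f(19 - 1*(-19), A)) = 1/(-1432 + (14² + 69*(19 - 1*(-19)))) = 1/(-1432 + (196 + 69*(19 + 19))) = 1/(-1432 + (196 + 69*38)) = 1/(-1432 + (196 + 2622)) = 1/(-1432 + 2818) = 1/1386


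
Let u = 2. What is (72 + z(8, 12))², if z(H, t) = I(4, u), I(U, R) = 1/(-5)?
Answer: 128881/25 ≈ 5155.2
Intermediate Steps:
I(U, R) = -⅕
z(H, t) = -⅕
(72 + z(8, 12))² = (72 - ⅕)² = (359/5)² = 128881/25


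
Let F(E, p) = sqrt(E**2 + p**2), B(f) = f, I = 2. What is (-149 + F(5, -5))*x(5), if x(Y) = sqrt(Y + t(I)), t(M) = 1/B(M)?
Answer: sqrt(22)*(-149 + 5*sqrt(2))/2 ≈ -332.85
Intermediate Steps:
t(M) = 1/M
x(Y) = sqrt(1/2 + Y) (x(Y) = sqrt(Y + 1/2) = sqrt(1/2 + Y))
(-149 + F(5, -5))*x(5) = (-149 + sqrt(5**2 + (-5)**2))*(sqrt(2 + 4*5)/2) = (-149 + sqrt(25 + 25))*(sqrt(2 + 20)/2) = (-149 + sqrt(50))*(sqrt(22)/2) = (-149 + 5*sqrt(2))*(sqrt(22)/2) = sqrt(22)*(-149 + 5*sqrt(2))/2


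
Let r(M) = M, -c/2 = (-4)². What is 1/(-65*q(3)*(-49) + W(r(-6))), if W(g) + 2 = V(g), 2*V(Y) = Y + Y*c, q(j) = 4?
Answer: 1/12831 ≈ 7.7936e-5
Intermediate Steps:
c = -32 (c = -2*(-4)² = -2*16 = -32)
V(Y) = -31*Y/2 (V(Y) = (Y + Y*(-32))/2 = (Y - 32*Y)/2 = (-31*Y)/2 = -31*Y/2)
W(g) = -2 - 31*g/2
1/(-65*q(3)*(-49) + W(r(-6))) = 1/(-65*4*(-49) + (-2 - 31/2*(-6))) = 1/(-260*(-49) + (-2 + 93)) = 1/(12740 + 91) = 1/12831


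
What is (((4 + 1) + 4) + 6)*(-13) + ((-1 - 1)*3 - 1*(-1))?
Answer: -200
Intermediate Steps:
(((4 + 1) + 4) + 6)*(-13) + ((-1 - 1)*3 - 1*(-1)) = ((5 + 4) + 6)*(-13) + (-2*3 + 1) = (9 + 6)*(-13) + (-6 + 1) = 15*(-13) - 5 = -195 - 5 = -200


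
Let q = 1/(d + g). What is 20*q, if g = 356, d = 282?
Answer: 10/319 ≈ 0.031348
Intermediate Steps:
q = 1/638 (q = 1/(282 + 356) = 1/638 ≈ 0.0015674)
20*q = 20*(1/638) = 10/319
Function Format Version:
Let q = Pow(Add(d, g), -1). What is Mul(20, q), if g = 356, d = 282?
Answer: Rational(10, 319) ≈ 0.031348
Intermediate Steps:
q = Rational(1, 638) (q = Pow(Add(282, 356), -1) = Pow(638, -1) = Rational(1, 638) ≈ 0.0015674)
Mul(20, q) = Mul(20, Rational(1, 638)) = Rational(10, 319)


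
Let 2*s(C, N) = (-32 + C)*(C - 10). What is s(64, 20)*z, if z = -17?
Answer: -14688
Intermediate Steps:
s(C, N) = (-32 + C)*(-10 + C)/2 (s(C, N) = ((-32 + C)*(C - 10))/2 = ((-32 + C)*(-10 + C))/2 = (-32 + C)*(-10 + C)/2)
s(64, 20)*z = (160 + (½)*64² - 21*64)*(-17) = (160 + (½)*4096 - 1344)*(-17) = (160 + 2048 - 1344)*(-17) = 864*(-17) = -14688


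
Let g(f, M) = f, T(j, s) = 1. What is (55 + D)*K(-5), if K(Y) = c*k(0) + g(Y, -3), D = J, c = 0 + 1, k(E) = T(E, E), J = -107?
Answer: 208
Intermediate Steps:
k(E) = 1
c = 1
D = -107
K(Y) = 1 + Y (K(Y) = 1*1 + Y = 1 + Y)
(55 + D)*K(-5) = (55 - 107)*(1 - 5) = -52*(-4) = 208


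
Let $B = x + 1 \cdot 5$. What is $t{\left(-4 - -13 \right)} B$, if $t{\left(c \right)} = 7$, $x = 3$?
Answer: $56$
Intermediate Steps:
$B = 8$ ($B = 3 + 1 \cdot 5 = 3 + 5 = 8$)
$t{\left(-4 - -13 \right)} B = 7 \cdot 8 = 56$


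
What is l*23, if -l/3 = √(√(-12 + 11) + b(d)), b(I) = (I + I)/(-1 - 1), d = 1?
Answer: -69*√(-1 + I) ≈ -31.401 - 75.809*I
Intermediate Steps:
b(I) = -I (b(I) = (2*I)/(-2) = (2*I)*(-½) = -I)
l = -3*√(-1 + I) (l = -3*√(√(-12 + 11) - 1*1) = -3*√(√(-1) - 1) = -3*√(I - 1) = -3*√(-1 + I) ≈ -1.3653 - 3.2961*I)
l*23 = -3*√(-1 + I)*23 = -69*√(-1 + I)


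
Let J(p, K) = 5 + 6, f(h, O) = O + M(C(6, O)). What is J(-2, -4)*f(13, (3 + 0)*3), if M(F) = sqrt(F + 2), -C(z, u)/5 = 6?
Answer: 99 + 22*I*sqrt(7) ≈ 99.0 + 58.207*I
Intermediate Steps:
C(z, u) = -30 (C(z, u) = -5*6 = -30)
M(F) = sqrt(2 + F)
f(h, O) = O + 2*I*sqrt(7) (f(h, O) = O + sqrt(2 - 30) = O + sqrt(-28) = O + 2*I*sqrt(7))
J(p, K) = 11
J(-2, -4)*f(13, (3 + 0)*3) = 11*((3 + 0)*3 + 2*I*sqrt(7)) = 11*(3*3 + 2*I*sqrt(7)) = 11*(9 + 2*I*sqrt(7)) = 99 + 22*I*sqrt(7)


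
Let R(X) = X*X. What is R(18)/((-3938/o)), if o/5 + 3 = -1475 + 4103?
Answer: -2126250/1969 ≈ -1079.9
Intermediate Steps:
o = 13125 (o = -15 + 5*(-1475 + 4103) = -15 + 5*2628 = -15 + 13140 = 13125)
R(X) = X²
R(18)/((-3938/o)) = 18²/((-3938/13125)) = 324/((-3938*1/13125)) = 324/(-3938/13125) = 324*(-13125/3938) = -2126250/1969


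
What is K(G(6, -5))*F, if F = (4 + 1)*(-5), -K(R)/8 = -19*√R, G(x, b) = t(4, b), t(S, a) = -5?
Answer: -3800*I*√5 ≈ -8497.1*I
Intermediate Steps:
G(x, b) = -5
K(R) = 152*√R (K(R) = -(-152)*√R = 152*√R)
F = -25 (F = 5*(-5) = -25)
K(G(6, -5))*F = (152*√(-5))*(-25) = (152*(I*√5))*(-25) = (152*I*√5)*(-25) = -3800*I*√5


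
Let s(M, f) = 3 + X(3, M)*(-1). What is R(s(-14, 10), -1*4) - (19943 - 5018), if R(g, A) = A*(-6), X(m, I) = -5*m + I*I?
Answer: -14901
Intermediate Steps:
X(m, I) = I² - 5*m (X(m, I) = -5*m + I² = I² - 5*m)
s(M, f) = 18 - M² (s(M, f) = 3 + (M² - 5*3)*(-1) = 3 + (M² - 15)*(-1) = 3 + (-15 + M²)*(-1) = 3 + (15 - M²) = 18 - M²)
R(g, A) = -6*A
R(s(-14, 10), -1*4) - (19943 - 5018) = -(-6)*4 - (19943 - 5018) = -6*(-4) - 1*14925 = 24 - 14925 = -14901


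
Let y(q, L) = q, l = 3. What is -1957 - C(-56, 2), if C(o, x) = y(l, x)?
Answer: -1960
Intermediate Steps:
C(o, x) = 3
-1957 - C(-56, 2) = -1957 - 1*3 = -1957 - 3 = -1960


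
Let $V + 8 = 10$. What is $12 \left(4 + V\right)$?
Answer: $72$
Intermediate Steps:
$V = 2$ ($V = -8 + 10 = 2$)
$12 \left(4 + V\right) = 12 \left(4 + 2\right) = 12 \cdot 6 = 72$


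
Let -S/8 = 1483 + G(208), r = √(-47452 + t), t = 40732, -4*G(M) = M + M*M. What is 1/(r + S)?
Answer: 1877/140925328 - I*√105/704626640 ≈ 1.3319e-5 - 1.4542e-8*I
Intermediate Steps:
G(M) = -M/4 - M²/4 (G(M) = -(M + M*M)/4 = -(M + M²)/4 = -M/4 - M²/4)
r = 8*I*√105 (r = √(-47452 + 40732) = √(-6720) = 8*I*√105 ≈ 81.976*I)
S = 75080 (S = -8*(1483 - ¼*208*(1 + 208)) = -8*(1483 - ¼*208*209) = -8*(1483 - 10868) = -8*(-9385) = 75080)
1/(r + S) = 1/(8*I*√105 + 75080) = 1/(75080 + 8*I*√105)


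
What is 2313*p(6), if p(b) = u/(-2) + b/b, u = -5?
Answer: 16191/2 ≈ 8095.5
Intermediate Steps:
p(b) = 7/2 (p(b) = -5/(-2) + b/b = -5*(-½) + 1 = 5/2 + 1 = 7/2)
2313*p(6) = 2313*(7/2) = 16191/2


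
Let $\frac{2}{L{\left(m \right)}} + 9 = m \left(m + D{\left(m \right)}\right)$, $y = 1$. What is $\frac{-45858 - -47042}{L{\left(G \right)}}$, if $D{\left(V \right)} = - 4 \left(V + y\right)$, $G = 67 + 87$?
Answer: $-42489616$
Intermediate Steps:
$G = 154$
$D{\left(V \right)} = -4 - 4 V$ ($D{\left(V \right)} = - 4 \left(V + 1\right) = - 4 \left(1 + V\right) = -4 - 4 V$)
$L{\left(m \right)} = \frac{2}{-9 + m \left(-4 - 3 m\right)}$ ($L{\left(m \right)} = \frac{2}{-9 + m \left(m - \left(4 + 4 m\right)\right)} = \frac{2}{-9 + m \left(-4 - 3 m\right)}$)
$\frac{-45858 - -47042}{L{\left(G \right)}} = \frac{-45858 - -47042}{\left(-2\right) \frac{1}{9 + 3 \cdot 154^{2} + 4 \cdot 154}} = \frac{-45858 + 47042}{\left(-2\right) \frac{1}{9 + 3 \cdot 23716 + 616}} = \frac{1184}{\left(-2\right) \frac{1}{9 + 71148 + 616}} = \frac{1184}{\left(-2\right) \frac{1}{71773}} = \frac{1184}{- \frac{2}{71773}} = 1184 \left(- \frac{71773}{2}\right) = -42489616$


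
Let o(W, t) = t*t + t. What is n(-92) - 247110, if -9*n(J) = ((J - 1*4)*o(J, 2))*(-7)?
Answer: -247558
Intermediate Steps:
o(W, t) = t + t² (o(W, t) = t² + t = t + t²)
n(J) = -56/3 + 14*J/3 (n(J) = -(J - 1*4)*(2*(1 + 2))*(-7)/9 = -(J - 4)*(2*3)*(-7)/9 = -(-4 + J)*6*(-7)/9 = -(-24 + 6*J)*(-7)/9 = -(168 - 42*J)/9 = -56/3 + 14*J/3)
n(-92) - 247110 = (-56/3 + (14/3)*(-92)) - 247110 = (-56/3 - 1288/3) - 247110 = -448 - 247110 = -247558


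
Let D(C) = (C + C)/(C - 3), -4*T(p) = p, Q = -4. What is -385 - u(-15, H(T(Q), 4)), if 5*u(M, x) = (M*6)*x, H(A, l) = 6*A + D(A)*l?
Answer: -349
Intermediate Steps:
T(p) = -p/4
D(C) = 2*C/(-3 + C) (D(C) = (2*C)/(-3 + C) = 2*C/(-3 + C))
H(A, l) = 6*A + 2*A*l/(-3 + A) (H(A, l) = 6*A + (2*A/(-3 + A))*l = 6*A + 2*A*l/(-3 + A))
u(M, x) = 6*M*x/5 (u(M, x) = ((M*6)*x)/5 = ((6*M)*x)/5 = (6*M*x)/5 = 6*M*x/5)
-385 - u(-15, H(T(Q), 4)) = -385 - 6*(-15)*2*(-1/4*(-4))*(-9 + 4 + 3*(-1/4*(-4)))/(-3 - 1/4*(-4))/5 = -385 - 6*(-15)*2*1*(-9 + 4 + 3*1)/(-3 + 1)/5 = -385 - 6*(-15)*2*1*(-9 + 4 + 3)/(-2)/5 = -385 - 6*(-15)*2*1*(-1/2)*(-2)/5 = -385 - 6*(-15)*2/5 = -385 - 1*(-36) = -385 + 36 = -349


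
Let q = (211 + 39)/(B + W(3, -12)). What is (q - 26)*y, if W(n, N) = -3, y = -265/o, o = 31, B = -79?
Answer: 315615/1271 ≈ 248.32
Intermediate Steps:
y = -265/31 ≈ -8.5484
q = -125/41 (q = (211 + 39)/(-79 - 3) = 250/(-82) = 250*(-1/82) = -125/41 ≈ -3.0488)
(q - 26)*y = (-125/41 - 26)*(-265/31) = -1191/41*(-265/31) = 315615/1271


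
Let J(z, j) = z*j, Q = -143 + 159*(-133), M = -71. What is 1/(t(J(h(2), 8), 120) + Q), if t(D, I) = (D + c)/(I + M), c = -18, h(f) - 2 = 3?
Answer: -49/1043188 ≈ -4.6971e-5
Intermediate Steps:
h(f) = 5 (h(f) = 2 + 3 = 5)
Q = -21290 (Q = -143 - 21147 = -21290)
J(z, j) = j*z
t(D, I) = (-18 + D)/(-71 + I) (t(D, I) = (D - 18)/(I - 71) = (-18 + D)/(-71 + I))
1/(t(J(h(2), 8), 120) + Q) = 1/((-18 + 8*5)/(-71 + 120) - 21290) = 1/((-18 + 40)/49 - 21290) = 1/((1/49)*22 - 21290) = 1/(22/49 - 21290) = 1/(-1043188/49) = -49/1043188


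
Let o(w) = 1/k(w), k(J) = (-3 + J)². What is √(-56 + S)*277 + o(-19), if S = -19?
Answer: 1/484 + 1385*I*√3 ≈ 0.0020661 + 2398.9*I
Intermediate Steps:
o(w) = (-3 + w)⁻² (o(w) = 1/((-3 + w)²) = (-3 + w)⁻²)
√(-56 + S)*277 + o(-19) = √(-56 - 19)*277 + (-3 - 19)⁻² = √(-75)*277 + (-22)⁻² = (5*I*√3)*277 + 1/484 = 1385*I*√3 + 1/484 = 1/484 + 1385*I*√3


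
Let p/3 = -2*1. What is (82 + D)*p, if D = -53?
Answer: -174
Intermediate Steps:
p = -6 (p = 3*(-2*1) = 3*(-2) = -6)
(82 + D)*p = (82 - 53)*(-6) = 29*(-6) = -174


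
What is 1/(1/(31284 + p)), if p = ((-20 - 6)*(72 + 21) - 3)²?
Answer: 5892525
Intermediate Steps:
p = 5861241 (p = (-26*93 - 3)² = (-2418 - 3)² = (-2421)² = 5861241)
1/(1/(31284 + p)) = 1/(1/(31284 + 5861241)) = 1/(1/5892525) = 5892525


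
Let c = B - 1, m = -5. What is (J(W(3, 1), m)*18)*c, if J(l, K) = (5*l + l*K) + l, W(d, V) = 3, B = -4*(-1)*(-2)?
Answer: -486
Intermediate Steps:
B = -8 (B = 4*(-2) = -8)
c = -9 (c = -8 - 1 = -9)
J(l, K) = 6*l + K*l (J(l, K) = (5*l + K*l) + l = 6*l + K*l)
(J(W(3, 1), m)*18)*c = ((3*(6 - 5))*18)*(-9) = ((3*1)*18)*(-9) = (3*18)*(-9) = 54*(-9) = -486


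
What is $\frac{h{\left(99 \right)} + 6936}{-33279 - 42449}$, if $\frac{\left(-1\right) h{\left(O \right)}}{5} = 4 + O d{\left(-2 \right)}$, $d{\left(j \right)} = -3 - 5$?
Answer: $- \frac{2719}{18932} \approx -0.14362$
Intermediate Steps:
$d{\left(j \right)} = -8$ ($d{\left(j \right)} = -3 - 5 = -8$)
$h{\left(O \right)} = -20 + 40 O$ ($h{\left(O \right)} = - 5 \left(4 + O \left(-8\right)\right) = - 5 \left(4 - 8 O\right) = -20 + 40 O$)
$\frac{h{\left(99 \right)} + 6936}{-33279 - 42449} = \frac{\left(-20 + 40 \cdot 99\right) + 6936}{-33279 - 42449} = \frac{\left(-20 + 3960\right) + 6936}{-75728} = \left(3940 + 6936\right) \left(- \frac{1}{75728}\right) = 10876 \left(- \frac{1}{75728}\right) = - \frac{2719}{18932}$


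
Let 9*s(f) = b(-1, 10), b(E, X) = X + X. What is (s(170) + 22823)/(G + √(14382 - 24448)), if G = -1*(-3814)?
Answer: 391749289/65504979 - 205427*I*√10066/131009958 ≈ 5.9805 - 0.15732*I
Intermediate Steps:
b(E, X) = 2*X
s(f) = 20/9 (s(f) = (2*10)/9 = (⅑)*20 = 20/9)
G = 3814
(s(170) + 22823)/(G + √(14382 - 24448)) = (20/9 + 22823)/(3814 + √(14382 - 24448)) = 205427/(9*(3814 + √(-10066))) = 205427/(9*(3814 + I*√10066))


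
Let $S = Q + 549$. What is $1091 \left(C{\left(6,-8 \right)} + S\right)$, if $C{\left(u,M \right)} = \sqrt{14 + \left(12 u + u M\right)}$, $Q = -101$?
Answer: $488768 + 1091 \sqrt{38} \approx 4.9549 \cdot 10^{5}$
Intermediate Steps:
$S = 448$ ($S = -101 + 549 = 448$)
$C{\left(u,M \right)} = \sqrt{14 + 12 u + M u}$ ($C{\left(u,M \right)} = \sqrt{14 + \left(12 u + M u\right)} = \sqrt{14 + 12 u + M u}$)
$1091 \left(C{\left(6,-8 \right)} + S\right) = 1091 \left(\sqrt{14 + 12 \cdot 6 - 48} + 448\right) = 1091 \left(\sqrt{14 + 72 - 48} + 448\right) = 1091 \left(\sqrt{38} + 448\right) = 1091 \left(448 + \sqrt{38}\right) = 488768 + 1091 \sqrt{38}$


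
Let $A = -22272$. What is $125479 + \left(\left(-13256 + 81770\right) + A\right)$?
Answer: $171721$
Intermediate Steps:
$125479 + \left(\left(-13256 + 81770\right) + A\right) = 125479 + \left(\left(-13256 + 81770\right) - 22272\right) = 125479 + \left(68514 - 22272\right) = 125479 + 46242 = 171721$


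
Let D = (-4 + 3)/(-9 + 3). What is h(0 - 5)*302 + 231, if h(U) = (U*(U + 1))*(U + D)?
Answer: -86887/3 ≈ -28962.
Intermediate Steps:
D = ⅙ (D = -1/(-6) = -1*(-⅙) = ⅙ ≈ 0.16667)
h(U) = U*(1 + U)*(⅙ + U) (h(U) = (U*(U + 1))*(U + ⅙) = (U*(1 + U))*(⅙ + U) = U*(1 + U)*(⅙ + U))
h(0 - 5)*302 + 231 = ((0 - 5)*(1 + 6*(0 - 5)² + 7*(0 - 5))/6)*302 + 231 = ((⅙)*(-5)*(1 + 6*(-5)² + 7*(-5)))*302 + 231 = ((⅙)*(-5)*(1 + 6*25 - 35))*302 + 231 = ((⅙)*(-5)*(1 + 150 - 35))*302 + 231 = ((⅙)*(-5)*116)*302 + 231 = -290/3*302 + 231 = -87580/3 + 231 = -86887/3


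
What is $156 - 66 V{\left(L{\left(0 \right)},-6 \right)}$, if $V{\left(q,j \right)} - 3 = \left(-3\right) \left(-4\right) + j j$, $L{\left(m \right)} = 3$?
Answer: $-3210$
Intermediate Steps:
$V{\left(q,j \right)} = 15 + j^{2}$ ($V{\left(q,j \right)} = 3 + \left(\left(-3\right) \left(-4\right) + j j\right) = 3 + \left(12 + j^{2}\right) = 15 + j^{2}$)
$156 - 66 V{\left(L{\left(0 \right)},-6 \right)} = 156 - 66 \left(15 + \left(-6\right)^{2}\right) = 156 - 66 \left(15 + 36\right) = 156 - 3366 = -3210$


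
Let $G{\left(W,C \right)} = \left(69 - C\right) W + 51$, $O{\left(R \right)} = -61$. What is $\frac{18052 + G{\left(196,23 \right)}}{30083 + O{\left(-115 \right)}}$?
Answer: $\frac{27119}{30022} \approx 0.9033$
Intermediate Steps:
$G{\left(W,C \right)} = 51 + W \left(69 - C\right)$ ($G{\left(W,C \right)} = W \left(69 - C\right) + 51 = 51 + W \left(69 - C\right)$)
$\frac{18052 + G{\left(196,23 \right)}}{30083 + O{\left(-115 \right)}} = \frac{18052 + \left(51 + 69 \cdot 196 - 23 \cdot 196\right)}{30083 - 61} = \frac{18052 + \left(51 + 13524 - 4508\right)}{30022} = \left(18052 + 9067\right) \frac{1}{30022} = 27119 \cdot \frac{1}{30022} = \frac{27119}{30022}$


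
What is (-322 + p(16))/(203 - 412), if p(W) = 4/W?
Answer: 117/76 ≈ 1.5395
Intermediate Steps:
(-322 + p(16))/(203 - 412) = (-322 + 4/16)/(203 - 412) = (-322 + 4*(1/16))/(-209) = (-322 + ¼)*(-1/209) = -1287/4*(-1/209) = 117/76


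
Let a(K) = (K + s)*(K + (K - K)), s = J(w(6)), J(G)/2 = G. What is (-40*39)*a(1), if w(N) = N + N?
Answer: -39000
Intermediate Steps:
w(N) = 2*N
J(G) = 2*G
s = 24 (s = 2*(2*6) = 2*12 = 24)
a(K) = K*(24 + K) (a(K) = (K + 24)*(K + (K - K)) = (24 + K)*(K + 0) = (24 + K)*K = K*(24 + K))
(-40*39)*a(1) = (-40*39)*(1*(24 + 1)) = -1560*25 = -39000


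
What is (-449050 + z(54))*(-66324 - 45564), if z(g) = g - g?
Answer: 50243306400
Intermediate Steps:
z(g) = 0
(-449050 + z(54))*(-66324 - 45564) = (-449050 + 0)*(-66324 - 45564) = -449050*(-111888) = 50243306400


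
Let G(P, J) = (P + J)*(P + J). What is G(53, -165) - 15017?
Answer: -2473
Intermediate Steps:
G(P, J) = (J + P)**2 (G(P, J) = (J + P)*(J + P) = (J + P)**2)
G(53, -165) - 15017 = (-165 + 53)**2 - 15017 = (-112)**2 - 15017 = 12544 - 15017 = -2473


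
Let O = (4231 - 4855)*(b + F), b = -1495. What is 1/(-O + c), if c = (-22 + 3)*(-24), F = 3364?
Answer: 1/1166712 ≈ 8.5711e-7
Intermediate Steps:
c = 456 (c = -19*(-24) = 456)
O = -1166256 (O = (4231 - 4855)*(-1495 + 3364) = -624*1869 = -1166256)
1/(-O + c) = 1/(-1*(-1166256) + 456) = 1/(1166256 + 456) = 1/1166712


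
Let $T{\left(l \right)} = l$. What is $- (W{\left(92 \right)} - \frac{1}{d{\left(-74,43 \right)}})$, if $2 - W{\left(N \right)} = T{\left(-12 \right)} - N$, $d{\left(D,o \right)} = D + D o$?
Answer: $- \frac{345137}{3256} \approx -106.0$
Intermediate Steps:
$W{\left(N \right)} = 14 + N$ ($W{\left(N \right)} = 2 - \left(-12 - N\right) = 2 + \left(12 + N\right) = 14 + N$)
$- (W{\left(92 \right)} - \frac{1}{d{\left(-74,43 \right)}}) = - (\left(14 + 92\right) - \frac{1}{\left(-74\right) \left(1 + 43\right)}) = - (106 - \frac{1}{\left(-74\right) 44}) = - (106 - \frac{1}{-3256}) = - (106 - - \frac{1}{3256}) = - (106 + \frac{1}{3256}) = \left(-1\right) \frac{345137}{3256} = - \frac{345137}{3256}$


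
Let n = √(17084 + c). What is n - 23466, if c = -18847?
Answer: -23466 + I*√1763 ≈ -23466.0 + 41.988*I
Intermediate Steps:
n = I*√1763 (n = √(17084 - 18847) = √(-1763) = I*√1763 ≈ 41.988*I)
n - 23466 = I*√1763 - 23466 = -23466 + I*√1763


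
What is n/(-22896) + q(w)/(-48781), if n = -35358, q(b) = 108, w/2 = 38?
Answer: 287054305/186148296 ≈ 1.5421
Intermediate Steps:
w = 76 (w = 2*38 = 76)
n/(-22896) + q(w)/(-48781) = -35358/(-22896) + 108/(-48781) = -35358*(-1/22896) + 108*(-1/48781) = 5893/3816 - 108/48781 = 287054305/186148296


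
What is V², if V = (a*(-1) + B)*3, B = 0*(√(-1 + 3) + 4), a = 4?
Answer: 144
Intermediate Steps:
B = 0 (B = 0*(√2 + 4) = 0*(4 + √2) = 0)
V = -12 (V = (4*(-1) + 0)*3 = (-4 + 0)*3 = -4*3 = -12)
V² = (-12)² = 144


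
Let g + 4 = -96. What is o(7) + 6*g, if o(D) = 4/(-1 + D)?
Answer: -1798/3 ≈ -599.33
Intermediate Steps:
g = -100 (g = -4 - 96 = -100)
o(7) + 6*g = 4/(-1 + 7) + 6*(-100) = 4/6 - 600 = 4*(⅙) - 600 = ⅔ - 600 = -1798/3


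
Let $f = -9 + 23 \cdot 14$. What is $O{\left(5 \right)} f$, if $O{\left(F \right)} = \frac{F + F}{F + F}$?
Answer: $313$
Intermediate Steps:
$f = 313$ ($f = -9 + 322 = 313$)
$O{\left(F \right)} = 1$ ($O{\left(F \right)} = \frac{2 F}{2 F} = 2 F \frac{1}{2 F} = 1$)
$O{\left(5 \right)} f = 1 \cdot 313 = 313$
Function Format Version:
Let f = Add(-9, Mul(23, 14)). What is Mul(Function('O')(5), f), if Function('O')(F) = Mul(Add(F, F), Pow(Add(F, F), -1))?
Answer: 313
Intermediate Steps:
f = 313 (f = Add(-9, 322) = 313)
Function('O')(F) = 1 (Function('O')(F) = Mul(Mul(2, F), Pow(Mul(2, F), -1)) = Mul(Mul(2, F), Mul(Rational(1, 2), Pow(F, -1))) = 1)
Mul(Function('O')(5), f) = Mul(1, 313) = 313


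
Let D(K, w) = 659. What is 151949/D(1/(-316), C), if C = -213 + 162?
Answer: 151949/659 ≈ 230.58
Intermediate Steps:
C = -51
151949/D(1/(-316), C) = 151949/659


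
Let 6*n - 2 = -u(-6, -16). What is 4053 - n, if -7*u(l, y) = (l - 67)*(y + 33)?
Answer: 57151/14 ≈ 4082.2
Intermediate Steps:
u(l, y) = -(-67 + l)*(33 + y)/7 (u(l, y) = -(l - 67)*(y + 33)/7 = -(-67 + l)*(33 + y)/7)
n = -409/14 (n = 1/3 + (-(2211/7 - 33/7*(-6) + (67/7)*(-16) - 1/7*(-6)*(-16)))/6 = 1/3 + (-(2211/7 + 198/7 - 1072/7 - 96/7))/6 = 1/3 + (-1*1241/7)/6 = 1/3 + (1/6)*(-1241/7) = 1/3 - 1241/42 = -409/14 ≈ -29.214)
4053 - n = 4053 - 1*(-409/14) = 4053 + 409/14 = 57151/14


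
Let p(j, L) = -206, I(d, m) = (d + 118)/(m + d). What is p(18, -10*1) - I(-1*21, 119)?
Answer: -20285/98 ≈ -206.99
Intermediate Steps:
I(d, m) = (118 + d)/(d + m)
p(18, -10*1) - I(-1*21, 119) = -206 - (118 - 1*21)/(-1*21 + 119) = -206 - (118 - 21)/(-21 + 119) = -206 - 97/98 = -20285/98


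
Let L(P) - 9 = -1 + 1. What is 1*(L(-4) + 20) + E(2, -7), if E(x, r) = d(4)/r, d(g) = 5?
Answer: 198/7 ≈ 28.286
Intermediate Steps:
L(P) = 9 (L(P) = 9 + (-1 + 1) = 9 + 0 = 9)
E(x, r) = 5/r
1*(L(-4) + 20) + E(2, -7) = 1*(9 + 20) + 5/(-7) = 1*29 + 5*(-⅐) = 29 - 5/7 = 198/7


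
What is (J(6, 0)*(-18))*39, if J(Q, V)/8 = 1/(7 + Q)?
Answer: -432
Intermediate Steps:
J(Q, V) = 8/(7 + Q)
(J(6, 0)*(-18))*39 = ((8/(7 + 6))*(-18))*39 = ((8/13)*(-18))*39 = -144/13*39 = -432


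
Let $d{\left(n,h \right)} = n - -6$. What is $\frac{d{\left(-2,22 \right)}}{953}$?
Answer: $\frac{4}{953} \approx 0.0041973$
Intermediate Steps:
$d{\left(n,h \right)} = 6 + n$ ($d{\left(n,h \right)} = n + 6 = 6 + n$)
$\frac{d{\left(-2,22 \right)}}{953} = \frac{6 - 2}{953} = 4 \cdot \frac{1}{953} = \frac{4}{953}$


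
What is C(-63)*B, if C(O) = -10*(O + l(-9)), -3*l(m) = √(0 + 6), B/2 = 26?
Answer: 32760 + 520*√6/3 ≈ 33185.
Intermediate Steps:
B = 52 (B = 2*26 = 52)
l(m) = -√6/3 (l(m) = -√(0 + 6)/3 = -√6/3)
C(O) = -10*O + 10*√6/3 (C(O) = -10*(O - √6/3) = -10*O + 10*√6/3)
C(-63)*B = (-10*(-63) + 10*√6/3)*52 = (630 + 10*√6/3)*52 = 32760 + 520*√6/3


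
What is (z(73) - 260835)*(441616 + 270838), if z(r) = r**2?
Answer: -182036271724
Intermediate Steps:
(z(73) - 260835)*(441616 + 270838) = (73**2 - 260835)*(441616 + 270838) = (5329 - 260835)*712454 = -255506*712454 = -182036271724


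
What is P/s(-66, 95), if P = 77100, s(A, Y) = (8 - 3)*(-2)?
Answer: -7710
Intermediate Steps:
s(A, Y) = -10 (s(A, Y) = 5*(-2) = -10)
P/s(-66, 95) = 77100/(-10) = 77100*(-⅒) = -7710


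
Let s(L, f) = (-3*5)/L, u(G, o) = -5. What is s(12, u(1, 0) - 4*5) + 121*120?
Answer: 58075/4 ≈ 14519.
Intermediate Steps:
s(L, f) = -15/L
s(12, u(1, 0) - 4*5) + 121*120 = -15/12 + 121*120 = -15*1/12 + 14520 = -5/4 + 14520 = 58075/4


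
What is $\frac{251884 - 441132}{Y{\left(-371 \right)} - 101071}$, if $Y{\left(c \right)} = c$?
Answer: $\frac{94624}{50721} \approx 1.8656$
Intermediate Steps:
$\frac{251884 - 441132}{Y{\left(-371 \right)} - 101071} = \frac{251884 - 441132}{-371 - 101071} = - \frac{189248}{-101442} = \left(-189248\right) \left(- \frac{1}{101442}\right) = \frac{94624}{50721}$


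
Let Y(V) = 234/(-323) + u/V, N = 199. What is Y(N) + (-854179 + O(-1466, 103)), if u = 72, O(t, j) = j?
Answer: -54897466362/64277 ≈ -8.5408e+5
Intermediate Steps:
Y(V) = -234/323 + 72/V (Y(V) = 234/(-323) + 72/V = 234*(-1/323) + 72/V = -234/323 + 72/V)
Y(N) + (-854179 + O(-1466, 103)) = (-234/323 + 72/199) + (-854179 + 103) = (-234/323 + 72*(1/199)) - 854076 = (-234/323 + 72/199) - 854076 = -23310/64277 - 854076 = -54897466362/64277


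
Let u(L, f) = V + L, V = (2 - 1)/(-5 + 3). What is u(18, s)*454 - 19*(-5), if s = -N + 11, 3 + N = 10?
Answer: 8040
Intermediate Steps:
N = 7 (N = -3 + 10 = 7)
V = -1/2 (V = 1/(-2) = 1*(-1/2) = -1/2 ≈ -0.50000)
s = 4 (s = -1*7 + 11 = -7 + 11 = 4)
u(L, f) = -1/2 + L
u(18, s)*454 - 19*(-5) = (-1/2 + 18)*454 - 19*(-5) = (35/2)*454 + 95 = 7945 + 95 = 8040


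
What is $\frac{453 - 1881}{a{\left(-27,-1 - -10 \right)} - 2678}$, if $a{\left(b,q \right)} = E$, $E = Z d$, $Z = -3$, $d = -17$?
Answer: $\frac{1428}{2627} \approx 0.54359$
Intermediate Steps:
$E = 51$ ($E = \left(-3\right) \left(-17\right) = 51$)
$a{\left(b,q \right)} = 51$
$\frac{453 - 1881}{a{\left(-27,-1 - -10 \right)} - 2678} = \frac{453 - 1881}{51 - 2678} = - \frac{1428}{-2627} = \left(-1428\right) \left(- \frac{1}{2627}\right) = \frac{1428}{2627}$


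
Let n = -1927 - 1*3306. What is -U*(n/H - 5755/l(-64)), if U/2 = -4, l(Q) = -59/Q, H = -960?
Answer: -353278453/7080 ≈ -49898.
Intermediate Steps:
U = -8 (U = 2*(-4) = -8)
n = -5233 (n = -1927 - 3306 = -5233)
-U*(n/H - 5755/l(-64)) = -(-8)*(-5233/(-960) - 5755/((-59/(-64)))) = -(-8)*(-5233*(-1/960) - 5755/((-59*(-1/64)))) = -(-8)*(5233/960 - 5755/59/64) = -(-8)*(5233/960 - 5755*64/59) = -(-8)*(5233/960 - 368320/59) = -(-8)*(-353278453)/56640 = -1*353278453/7080 = -353278453/7080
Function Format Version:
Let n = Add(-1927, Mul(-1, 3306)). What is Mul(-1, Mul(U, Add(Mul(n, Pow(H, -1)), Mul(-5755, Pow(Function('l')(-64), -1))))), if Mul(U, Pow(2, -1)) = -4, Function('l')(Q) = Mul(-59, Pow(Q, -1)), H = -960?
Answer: Rational(-353278453, 7080) ≈ -49898.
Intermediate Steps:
U = -8 (U = Mul(2, -4) = -8)
n = -5233 (n = Add(-1927, -3306) = -5233)
Mul(-1, Mul(U, Add(Mul(n, Pow(H, -1)), Mul(-5755, Pow(Function('l')(-64), -1))))) = Mul(-1, Mul(-8, Add(Mul(-5233, Pow(-960, -1)), Mul(-5755, Pow(Mul(-59, Pow(-64, -1)), -1))))) = Mul(-1, Mul(-8, Add(Mul(-5233, Rational(-1, 960)), Mul(-5755, Pow(Mul(-59, Rational(-1, 64)), -1))))) = Mul(-1, Mul(-8, Add(Rational(5233, 960), Mul(-5755, Pow(Rational(59, 64), -1))))) = Mul(-1, Mul(-8, Add(Rational(5233, 960), Mul(-5755, Rational(64, 59))))) = Mul(-1, Mul(-8, Add(Rational(5233, 960), Rational(-368320, 59)))) = Mul(-1, Mul(-8, Rational(-353278453, 56640))) = Mul(-1, Rational(353278453, 7080)) = Rational(-353278453, 7080)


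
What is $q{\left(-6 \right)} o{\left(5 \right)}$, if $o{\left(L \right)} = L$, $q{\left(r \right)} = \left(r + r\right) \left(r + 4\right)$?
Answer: $120$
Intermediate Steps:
$q{\left(r \right)} = 2 r \left(4 + r\right)$
$q{\left(-6 \right)} o{\left(5 \right)} = 2 \left(-6\right) \left(4 - 6\right) 5 = 2 \left(-6\right) \left(-2\right) 5 = 24 \cdot 5 = 120$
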